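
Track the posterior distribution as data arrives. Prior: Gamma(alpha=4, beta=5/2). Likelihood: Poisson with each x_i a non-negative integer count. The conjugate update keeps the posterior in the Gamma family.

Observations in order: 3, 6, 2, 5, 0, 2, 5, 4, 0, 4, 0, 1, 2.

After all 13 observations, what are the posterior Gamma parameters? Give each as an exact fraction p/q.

alpha=38, beta=31/2

obs 1: x=3 → posterior Gamma(7, 7/2)
obs 2: x=6 → posterior Gamma(13, 9/2)
obs 3: x=2 → posterior Gamma(15, 11/2)
obs 4: x=5 → posterior Gamma(20, 13/2)
obs 5: x=0 → posterior Gamma(20, 15/2)
obs 6: x=2 → posterior Gamma(22, 17/2)
obs 7: x=5 → posterior Gamma(27, 19/2)
obs 8: x=4 → posterior Gamma(31, 21/2)
obs 9: x=0 → posterior Gamma(31, 23/2)
obs 10: x=4 → posterior Gamma(35, 25/2)
obs 11: x=0 → posterior Gamma(35, 27/2)
obs 12: x=1 → posterior Gamma(36, 29/2)
obs 13: x=2 → posterior Gamma(38, 31/2)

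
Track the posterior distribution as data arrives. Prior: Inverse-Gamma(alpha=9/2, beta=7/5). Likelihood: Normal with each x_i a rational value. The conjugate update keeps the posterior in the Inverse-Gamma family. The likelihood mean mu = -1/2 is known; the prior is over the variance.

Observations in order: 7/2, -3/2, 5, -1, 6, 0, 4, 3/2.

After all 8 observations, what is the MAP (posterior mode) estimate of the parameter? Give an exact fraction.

2341/380

obs 1: x=7/2 → posterior Inverse-Gamma(5, 47/5)
obs 2: x=-3/2 → posterior Inverse-Gamma(11/2, 99/10)
obs 3: x=5 → posterior Inverse-Gamma(6, 1001/40)
obs 4: x=-1 → posterior Inverse-Gamma(13/2, 503/20)
obs 5: x=6 → posterior Inverse-Gamma(7, 1851/40)
obs 6: x=0 → posterior Inverse-Gamma(15/2, 232/5)
obs 7: x=4 → posterior Inverse-Gamma(8, 2261/40)
obs 8: x=3/2 → posterior Inverse-Gamma(17/2, 2341/40)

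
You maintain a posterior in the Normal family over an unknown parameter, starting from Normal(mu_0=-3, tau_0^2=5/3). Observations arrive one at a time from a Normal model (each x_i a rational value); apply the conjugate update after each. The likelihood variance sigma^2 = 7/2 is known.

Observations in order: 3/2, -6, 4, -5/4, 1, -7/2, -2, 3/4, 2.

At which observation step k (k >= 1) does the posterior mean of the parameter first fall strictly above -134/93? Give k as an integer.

k = 3

obs 1: x=3/2 → posterior Normal(-48/31, 35/31)
obs 2: x=-6 → posterior Normal(-108/41, 35/41)
obs 3: x=4 → posterior Normal(-4/3, 35/51)
obs 4: x=-5/4 → posterior Normal(-161/122, 35/61)
obs 5: x=1 → posterior Normal(-141/142, 35/71)
obs 6: x=-7/2 → posterior Normal(-211/162, 35/81)
obs 7: x=-2 → posterior Normal(-251/182, 5/13)
obs 8: x=3/4 → posterior Normal(-118/101, 35/101)
obs 9: x=2 → posterior Normal(-98/111, 35/111)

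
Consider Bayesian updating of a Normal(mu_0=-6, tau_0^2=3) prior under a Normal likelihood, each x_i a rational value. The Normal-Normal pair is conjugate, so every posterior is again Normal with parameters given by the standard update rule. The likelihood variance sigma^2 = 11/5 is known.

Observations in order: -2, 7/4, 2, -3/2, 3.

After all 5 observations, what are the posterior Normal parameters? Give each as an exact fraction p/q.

obs 1: x=-2 → posterior Normal(-48/13, 33/26)
obs 2: x=7/4 → posterior Normal(-279/164, 33/41)
obs 3: x=2 → posterior Normal(-159/224, 33/56)
obs 4: x=-3/2 → posterior Normal(-249/284, 33/71)
obs 5: x=3 → posterior Normal(-69/344, 33/86)

mu_0=-69/344, tau_0^2=33/86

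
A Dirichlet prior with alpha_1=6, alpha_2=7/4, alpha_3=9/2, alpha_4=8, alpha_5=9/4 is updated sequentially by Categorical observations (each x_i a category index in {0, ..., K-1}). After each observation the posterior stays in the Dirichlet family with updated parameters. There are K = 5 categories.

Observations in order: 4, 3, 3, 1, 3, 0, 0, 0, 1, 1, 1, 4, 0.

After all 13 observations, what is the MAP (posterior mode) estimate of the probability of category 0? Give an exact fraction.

18/61

obs 1: x=4 → posterior Dirichlet(6, 7/4, 9/2, 8, 13/4)
obs 2: x=3 → posterior Dirichlet(6, 7/4, 9/2, 9, 13/4)
obs 3: x=3 → posterior Dirichlet(6, 7/4, 9/2, 10, 13/4)
obs 4: x=1 → posterior Dirichlet(6, 11/4, 9/2, 10, 13/4)
obs 5: x=3 → posterior Dirichlet(6, 11/4, 9/2, 11, 13/4)
obs 6: x=0 → posterior Dirichlet(7, 11/4, 9/2, 11, 13/4)
obs 7: x=0 → posterior Dirichlet(8, 11/4, 9/2, 11, 13/4)
obs 8: x=0 → posterior Dirichlet(9, 11/4, 9/2, 11, 13/4)
obs 9: x=1 → posterior Dirichlet(9, 15/4, 9/2, 11, 13/4)
obs 10: x=1 → posterior Dirichlet(9, 19/4, 9/2, 11, 13/4)
obs 11: x=1 → posterior Dirichlet(9, 23/4, 9/2, 11, 13/4)
obs 12: x=4 → posterior Dirichlet(9, 23/4, 9/2, 11, 17/4)
obs 13: x=0 → posterior Dirichlet(10, 23/4, 9/2, 11, 17/4)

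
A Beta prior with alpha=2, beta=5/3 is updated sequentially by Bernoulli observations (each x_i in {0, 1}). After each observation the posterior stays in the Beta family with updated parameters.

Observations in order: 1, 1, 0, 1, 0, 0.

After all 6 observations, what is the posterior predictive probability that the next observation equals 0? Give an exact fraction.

obs 1: x=1 → posterior Beta(3, 5/3)
obs 2: x=1 → posterior Beta(4, 5/3)
obs 3: x=0 → posterior Beta(4, 8/3)
obs 4: x=1 → posterior Beta(5, 8/3)
obs 5: x=0 → posterior Beta(5, 11/3)
obs 6: x=0 → posterior Beta(5, 14/3)

14/29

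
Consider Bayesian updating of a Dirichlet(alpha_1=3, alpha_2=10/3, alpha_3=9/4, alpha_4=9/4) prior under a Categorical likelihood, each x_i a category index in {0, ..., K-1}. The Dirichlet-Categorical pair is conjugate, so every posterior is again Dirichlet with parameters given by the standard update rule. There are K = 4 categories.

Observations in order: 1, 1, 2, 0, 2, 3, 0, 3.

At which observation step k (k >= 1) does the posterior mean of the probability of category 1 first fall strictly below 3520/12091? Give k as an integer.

k = 8

obs 1: x=1 → posterior Dirichlet(3, 13/3, 9/4, 9/4)
obs 2: x=1 → posterior Dirichlet(3, 16/3, 9/4, 9/4)
obs 3: x=2 → posterior Dirichlet(3, 16/3, 13/4, 9/4)
obs 4: x=0 → posterior Dirichlet(4, 16/3, 13/4, 9/4)
obs 5: x=2 → posterior Dirichlet(4, 16/3, 17/4, 9/4)
obs 6: x=3 → posterior Dirichlet(4, 16/3, 17/4, 13/4)
obs 7: x=0 → posterior Dirichlet(5, 16/3, 17/4, 13/4)
obs 8: x=3 → posterior Dirichlet(5, 16/3, 17/4, 17/4)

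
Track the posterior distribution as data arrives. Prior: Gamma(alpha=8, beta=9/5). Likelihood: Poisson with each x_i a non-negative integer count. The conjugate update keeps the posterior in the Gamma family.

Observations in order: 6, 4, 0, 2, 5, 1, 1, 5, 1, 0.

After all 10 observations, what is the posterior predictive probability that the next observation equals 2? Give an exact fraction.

384608833010492450485284578664842995404159214973155845935435475/1645504557321206042154969182557350504982735865633579863348609024

obs 1: x=6 → posterior Gamma(14, 14/5)
obs 2: x=4 → posterior Gamma(18, 19/5)
obs 3: x=0 → posterior Gamma(18, 24/5)
obs 4: x=2 → posterior Gamma(20, 29/5)
obs 5: x=5 → posterior Gamma(25, 34/5)
obs 6: x=1 → posterior Gamma(26, 39/5)
obs 7: x=1 → posterior Gamma(27, 44/5)
obs 8: x=5 → posterior Gamma(32, 49/5)
obs 9: x=1 → posterior Gamma(33, 54/5)
obs 10: x=0 → posterior Gamma(33, 59/5)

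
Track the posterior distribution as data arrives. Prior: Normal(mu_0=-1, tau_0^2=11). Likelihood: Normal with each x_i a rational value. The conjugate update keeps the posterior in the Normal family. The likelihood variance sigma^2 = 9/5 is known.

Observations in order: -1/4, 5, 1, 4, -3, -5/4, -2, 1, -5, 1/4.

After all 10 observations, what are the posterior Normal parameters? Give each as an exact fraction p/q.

mu_0=-7/172, tau_0^2=99/559

obs 1: x=-1/4 → posterior Normal(-91/256, 99/64)
obs 2: x=5 → posterior Normal(1009/476, 99/119)
obs 3: x=1 → posterior Normal(1229/696, 33/58)
obs 4: x=4 → posterior Normal(2109/916, 99/229)
obs 5: x=-3 → posterior Normal(1449/1136, 99/284)
obs 6: x=-5/4 → posterior Normal(587/678, 33/113)
obs 7: x=-2 → posterior Normal(367/788, 99/394)
obs 8: x=1 → posterior Normal(477/898, 99/449)
obs 9: x=-5 → posterior Normal(-73/1008, 11/56)
obs 10: x=1/4 → posterior Normal(-7/172, 99/559)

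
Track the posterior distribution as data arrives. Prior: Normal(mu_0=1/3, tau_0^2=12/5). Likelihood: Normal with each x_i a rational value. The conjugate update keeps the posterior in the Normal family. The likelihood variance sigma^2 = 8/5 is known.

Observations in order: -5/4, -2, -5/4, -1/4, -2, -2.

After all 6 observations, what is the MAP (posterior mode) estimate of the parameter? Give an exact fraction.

obs 1: x=-5/4 → posterior Normal(-37/60, 24/25)
obs 2: x=-2 → posterior Normal(-109/96, 3/5)
obs 3: x=-5/4 → posterior Normal(-7/6, 24/55)
obs 4: x=-1/4 → posterior Normal(-163/168, 12/35)
obs 5: x=-2 → posterior Normal(-235/204, 24/85)
obs 6: x=-2 → posterior Normal(-307/240, 6/25)

-307/240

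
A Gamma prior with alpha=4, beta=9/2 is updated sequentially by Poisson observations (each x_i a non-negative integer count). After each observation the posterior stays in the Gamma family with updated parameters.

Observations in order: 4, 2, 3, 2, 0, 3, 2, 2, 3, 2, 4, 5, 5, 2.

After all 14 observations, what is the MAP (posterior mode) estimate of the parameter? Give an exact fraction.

84/37

obs 1: x=4 → posterior Gamma(8, 11/2)
obs 2: x=2 → posterior Gamma(10, 13/2)
obs 3: x=3 → posterior Gamma(13, 15/2)
obs 4: x=2 → posterior Gamma(15, 17/2)
obs 5: x=0 → posterior Gamma(15, 19/2)
obs 6: x=3 → posterior Gamma(18, 21/2)
obs 7: x=2 → posterior Gamma(20, 23/2)
obs 8: x=2 → posterior Gamma(22, 25/2)
obs 9: x=3 → posterior Gamma(25, 27/2)
obs 10: x=2 → posterior Gamma(27, 29/2)
obs 11: x=4 → posterior Gamma(31, 31/2)
obs 12: x=5 → posterior Gamma(36, 33/2)
obs 13: x=5 → posterior Gamma(41, 35/2)
obs 14: x=2 → posterior Gamma(43, 37/2)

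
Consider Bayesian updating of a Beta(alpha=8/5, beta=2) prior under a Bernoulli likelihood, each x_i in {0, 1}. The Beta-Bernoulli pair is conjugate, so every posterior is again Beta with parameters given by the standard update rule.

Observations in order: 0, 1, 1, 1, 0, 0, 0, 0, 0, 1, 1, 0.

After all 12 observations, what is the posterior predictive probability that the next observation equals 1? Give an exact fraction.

obs 1: x=0 → posterior Beta(8/5, 3)
obs 2: x=1 → posterior Beta(13/5, 3)
obs 3: x=1 → posterior Beta(18/5, 3)
obs 4: x=1 → posterior Beta(23/5, 3)
obs 5: x=0 → posterior Beta(23/5, 4)
obs 6: x=0 → posterior Beta(23/5, 5)
obs 7: x=0 → posterior Beta(23/5, 6)
obs 8: x=0 → posterior Beta(23/5, 7)
obs 9: x=0 → posterior Beta(23/5, 8)
obs 10: x=1 → posterior Beta(28/5, 8)
obs 11: x=1 → posterior Beta(33/5, 8)
obs 12: x=0 → posterior Beta(33/5, 9)

11/26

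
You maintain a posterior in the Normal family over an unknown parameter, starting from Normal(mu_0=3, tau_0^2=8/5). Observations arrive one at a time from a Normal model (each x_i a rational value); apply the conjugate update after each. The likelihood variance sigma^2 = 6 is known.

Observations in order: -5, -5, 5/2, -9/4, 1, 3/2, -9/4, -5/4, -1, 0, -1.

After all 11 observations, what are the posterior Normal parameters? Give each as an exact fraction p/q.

obs 1: x=-5 → posterior Normal(25/19, 24/19)
obs 2: x=-5 → posterior Normal(5/23, 24/23)
obs 3: x=5/2 → posterior Normal(5/9, 8/9)
obs 4: x=-9/4 → posterior Normal(6/31, 24/31)
obs 5: x=1 → posterior Normal(2/7, 24/35)
obs 6: x=3/2 → posterior Normal(16/39, 8/13)
obs 7: x=-9/4 → posterior Normal(7/43, 24/43)
obs 8: x=-5/4 → posterior Normal(2/47, 24/47)
obs 9: x=-1 → posterior Normal(-2/51, 8/17)
obs 10: x=0 → posterior Normal(-2/55, 24/55)
obs 11: x=-1 → posterior Normal(-6/59, 24/59)

mu_0=-6/59, tau_0^2=24/59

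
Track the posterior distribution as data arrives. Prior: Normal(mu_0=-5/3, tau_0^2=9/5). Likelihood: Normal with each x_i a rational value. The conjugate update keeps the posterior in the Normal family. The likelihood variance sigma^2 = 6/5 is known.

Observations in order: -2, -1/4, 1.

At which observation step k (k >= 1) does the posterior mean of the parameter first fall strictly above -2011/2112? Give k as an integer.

k = 3

obs 1: x=-2 → posterior Normal(-28/15, 18/25)
obs 2: x=-1/4 → posterior Normal(-121/96, 9/20)
obs 3: x=1 → posterior Normal(-85/132, 18/55)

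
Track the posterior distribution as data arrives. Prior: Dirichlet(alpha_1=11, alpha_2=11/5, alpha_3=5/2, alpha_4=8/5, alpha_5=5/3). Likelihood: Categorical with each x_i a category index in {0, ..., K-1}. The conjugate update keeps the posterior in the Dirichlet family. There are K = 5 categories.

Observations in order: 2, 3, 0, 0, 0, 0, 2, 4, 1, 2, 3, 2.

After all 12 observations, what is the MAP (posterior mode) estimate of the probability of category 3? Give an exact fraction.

obs 1: x=2 → posterior Dirichlet(11, 11/5, 7/2, 8/5, 5/3)
obs 2: x=3 → posterior Dirichlet(11, 11/5, 7/2, 13/5, 5/3)
obs 3: x=0 → posterior Dirichlet(12, 11/5, 7/2, 13/5, 5/3)
obs 4: x=0 → posterior Dirichlet(13, 11/5, 7/2, 13/5, 5/3)
obs 5: x=0 → posterior Dirichlet(14, 11/5, 7/2, 13/5, 5/3)
obs 6: x=0 → posterior Dirichlet(15, 11/5, 7/2, 13/5, 5/3)
obs 7: x=2 → posterior Dirichlet(15, 11/5, 9/2, 13/5, 5/3)
obs 8: x=4 → posterior Dirichlet(15, 11/5, 9/2, 13/5, 8/3)
obs 9: x=1 → posterior Dirichlet(15, 16/5, 9/2, 13/5, 8/3)
obs 10: x=2 → posterior Dirichlet(15, 16/5, 11/2, 13/5, 8/3)
obs 11: x=3 → posterior Dirichlet(15, 16/5, 11/2, 18/5, 8/3)
obs 12: x=2 → posterior Dirichlet(15, 16/5, 13/2, 18/5, 8/3)

78/779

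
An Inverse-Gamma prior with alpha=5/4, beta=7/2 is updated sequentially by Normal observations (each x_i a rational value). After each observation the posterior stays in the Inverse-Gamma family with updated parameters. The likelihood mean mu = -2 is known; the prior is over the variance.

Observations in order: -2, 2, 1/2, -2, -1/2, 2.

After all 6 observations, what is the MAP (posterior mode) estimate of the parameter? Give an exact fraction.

95/21

obs 1: x=-2 → posterior Inverse-Gamma(7/4, 7/2)
obs 2: x=2 → posterior Inverse-Gamma(9/4, 23/2)
obs 3: x=1/2 → posterior Inverse-Gamma(11/4, 117/8)
obs 4: x=-2 → posterior Inverse-Gamma(13/4, 117/8)
obs 5: x=-1/2 → posterior Inverse-Gamma(15/4, 63/4)
obs 6: x=2 → posterior Inverse-Gamma(17/4, 95/4)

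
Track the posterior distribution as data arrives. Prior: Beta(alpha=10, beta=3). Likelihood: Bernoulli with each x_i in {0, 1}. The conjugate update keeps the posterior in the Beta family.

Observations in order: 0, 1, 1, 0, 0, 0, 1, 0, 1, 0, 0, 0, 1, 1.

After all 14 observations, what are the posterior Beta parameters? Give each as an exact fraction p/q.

alpha=16, beta=11

obs 1: x=0 → posterior Beta(10, 4)
obs 2: x=1 → posterior Beta(11, 4)
obs 3: x=1 → posterior Beta(12, 4)
obs 4: x=0 → posterior Beta(12, 5)
obs 5: x=0 → posterior Beta(12, 6)
obs 6: x=0 → posterior Beta(12, 7)
obs 7: x=1 → posterior Beta(13, 7)
obs 8: x=0 → posterior Beta(13, 8)
obs 9: x=1 → posterior Beta(14, 8)
obs 10: x=0 → posterior Beta(14, 9)
obs 11: x=0 → posterior Beta(14, 10)
obs 12: x=0 → posterior Beta(14, 11)
obs 13: x=1 → posterior Beta(15, 11)
obs 14: x=1 → posterior Beta(16, 11)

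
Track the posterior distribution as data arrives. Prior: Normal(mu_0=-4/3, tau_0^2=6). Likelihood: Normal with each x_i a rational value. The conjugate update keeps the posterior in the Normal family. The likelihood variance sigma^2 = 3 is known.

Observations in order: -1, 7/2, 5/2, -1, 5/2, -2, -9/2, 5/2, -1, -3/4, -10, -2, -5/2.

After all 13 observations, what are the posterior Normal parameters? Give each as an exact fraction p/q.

mu_0=-173/162, tau_0^2=2/9

obs 1: x=-1 → posterior Normal(-10/9, 2)
obs 2: x=7/2 → posterior Normal(11/15, 6/5)
obs 3: x=5/2 → posterior Normal(26/21, 6/7)
obs 4: x=-1 → posterior Normal(20/27, 2/3)
obs 5: x=5/2 → posterior Normal(35/33, 6/11)
obs 6: x=-2 → posterior Normal(23/39, 6/13)
obs 7: x=-9/2 → posterior Normal(-4/45, 2/5)
obs 8: x=5/2 → posterior Normal(11/51, 6/17)
obs 9: x=-1 → posterior Normal(5/57, 6/19)
obs 10: x=-3/4 → posterior Normal(1/126, 2/7)
obs 11: x=-10 → posterior Normal(-119/138, 6/23)
obs 12: x=-2 → posterior Normal(-143/150, 6/25)
obs 13: x=-5/2 → posterior Normal(-173/162, 2/9)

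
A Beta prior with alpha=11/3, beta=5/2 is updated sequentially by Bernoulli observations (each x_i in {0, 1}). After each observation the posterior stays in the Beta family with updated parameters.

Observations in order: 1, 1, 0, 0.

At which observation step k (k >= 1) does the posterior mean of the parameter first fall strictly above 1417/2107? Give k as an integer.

k = 2

obs 1: x=1 → posterior Beta(14/3, 5/2)
obs 2: x=1 → posterior Beta(17/3, 5/2)
obs 3: x=0 → posterior Beta(17/3, 7/2)
obs 4: x=0 → posterior Beta(17/3, 9/2)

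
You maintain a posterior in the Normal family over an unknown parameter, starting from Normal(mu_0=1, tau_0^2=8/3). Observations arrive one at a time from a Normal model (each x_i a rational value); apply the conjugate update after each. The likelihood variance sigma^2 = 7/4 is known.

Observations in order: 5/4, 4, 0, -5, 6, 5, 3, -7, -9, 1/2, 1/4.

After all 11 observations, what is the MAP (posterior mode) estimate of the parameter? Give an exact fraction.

-11/373

obs 1: x=5/4 → posterior Normal(61/53, 56/53)
obs 2: x=4 → posterior Normal(189/85, 56/85)
obs 3: x=0 → posterior Normal(21/13, 56/117)
obs 4: x=-5 → posterior Normal(29/149, 56/149)
obs 5: x=6 → posterior Normal(221/181, 56/181)
obs 6: x=5 → posterior Normal(127/71, 56/213)
obs 7: x=3 → posterior Normal(477/245, 8/35)
obs 8: x=-7 → posterior Normal(253/277, 56/277)
obs 9: x=-9 → posterior Normal(-35/309, 56/309)
obs 10: x=1/2 → posterior Normal(-19/341, 56/341)
obs 11: x=1/4 → posterior Normal(-11/373, 56/373)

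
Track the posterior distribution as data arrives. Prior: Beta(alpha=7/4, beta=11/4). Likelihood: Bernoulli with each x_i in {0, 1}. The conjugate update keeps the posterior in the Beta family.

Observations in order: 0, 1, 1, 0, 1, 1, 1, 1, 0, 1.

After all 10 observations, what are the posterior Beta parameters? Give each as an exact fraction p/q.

alpha=35/4, beta=23/4

obs 1: x=0 → posterior Beta(7/4, 15/4)
obs 2: x=1 → posterior Beta(11/4, 15/4)
obs 3: x=1 → posterior Beta(15/4, 15/4)
obs 4: x=0 → posterior Beta(15/4, 19/4)
obs 5: x=1 → posterior Beta(19/4, 19/4)
obs 6: x=1 → posterior Beta(23/4, 19/4)
obs 7: x=1 → posterior Beta(27/4, 19/4)
obs 8: x=1 → posterior Beta(31/4, 19/4)
obs 9: x=0 → posterior Beta(31/4, 23/4)
obs 10: x=1 → posterior Beta(35/4, 23/4)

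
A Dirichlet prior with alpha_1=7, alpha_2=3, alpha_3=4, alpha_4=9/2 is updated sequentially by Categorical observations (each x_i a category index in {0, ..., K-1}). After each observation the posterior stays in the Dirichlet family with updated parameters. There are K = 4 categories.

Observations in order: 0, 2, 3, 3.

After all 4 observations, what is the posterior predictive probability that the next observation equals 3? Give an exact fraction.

obs 1: x=0 → posterior Dirichlet(8, 3, 4, 9/2)
obs 2: x=2 → posterior Dirichlet(8, 3, 5, 9/2)
obs 3: x=3 → posterior Dirichlet(8, 3, 5, 11/2)
obs 4: x=3 → posterior Dirichlet(8, 3, 5, 13/2)

13/45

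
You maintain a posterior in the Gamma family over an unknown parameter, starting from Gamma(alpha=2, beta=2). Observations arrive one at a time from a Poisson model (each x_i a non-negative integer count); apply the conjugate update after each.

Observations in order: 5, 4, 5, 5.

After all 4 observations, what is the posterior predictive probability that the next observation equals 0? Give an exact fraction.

obs 1: x=5 → posterior Gamma(7, 3)
obs 2: x=4 → posterior Gamma(11, 4)
obs 3: x=5 → posterior Gamma(16, 5)
obs 4: x=5 → posterior Gamma(21, 6)

21936950640377856/558545864083284007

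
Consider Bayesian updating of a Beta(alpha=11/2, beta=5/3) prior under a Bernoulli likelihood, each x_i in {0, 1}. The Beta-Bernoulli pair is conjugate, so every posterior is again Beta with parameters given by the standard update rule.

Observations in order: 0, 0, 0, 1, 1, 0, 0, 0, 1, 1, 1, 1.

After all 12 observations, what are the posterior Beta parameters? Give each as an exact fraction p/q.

alpha=23/2, beta=23/3

obs 1: x=0 → posterior Beta(11/2, 8/3)
obs 2: x=0 → posterior Beta(11/2, 11/3)
obs 3: x=0 → posterior Beta(11/2, 14/3)
obs 4: x=1 → posterior Beta(13/2, 14/3)
obs 5: x=1 → posterior Beta(15/2, 14/3)
obs 6: x=0 → posterior Beta(15/2, 17/3)
obs 7: x=0 → posterior Beta(15/2, 20/3)
obs 8: x=0 → posterior Beta(15/2, 23/3)
obs 9: x=1 → posterior Beta(17/2, 23/3)
obs 10: x=1 → posterior Beta(19/2, 23/3)
obs 11: x=1 → posterior Beta(21/2, 23/3)
obs 12: x=1 → posterior Beta(23/2, 23/3)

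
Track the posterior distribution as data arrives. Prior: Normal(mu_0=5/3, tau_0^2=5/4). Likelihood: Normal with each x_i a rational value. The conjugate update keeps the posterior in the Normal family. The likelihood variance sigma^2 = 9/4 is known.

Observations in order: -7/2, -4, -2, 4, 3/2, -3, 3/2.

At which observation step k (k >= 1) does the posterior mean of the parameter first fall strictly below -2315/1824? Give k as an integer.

obs 1: x=-7/2 → posterior Normal(-5/28, 45/56)
obs 2: x=-4 → posterior Normal(-45/38, 45/76)
obs 3: x=-2 → posterior Normal(-65/48, 15/32)
obs 4: x=4 → posterior Normal(-25/58, 45/116)
obs 5: x=3/2 → posterior Normal(-5/34, 45/136)
obs 6: x=-3 → posterior Normal(-20/39, 15/52)
obs 7: x=3/2 → posterior Normal(-25/88, 45/176)

k = 3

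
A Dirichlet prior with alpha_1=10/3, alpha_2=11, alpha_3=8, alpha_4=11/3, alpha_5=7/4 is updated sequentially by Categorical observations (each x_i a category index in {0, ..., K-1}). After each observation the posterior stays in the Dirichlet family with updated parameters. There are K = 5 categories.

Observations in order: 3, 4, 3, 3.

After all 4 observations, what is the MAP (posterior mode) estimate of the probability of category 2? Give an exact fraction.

28/107

obs 1: x=3 → posterior Dirichlet(10/3, 11, 8, 14/3, 7/4)
obs 2: x=4 → posterior Dirichlet(10/3, 11, 8, 14/3, 11/4)
obs 3: x=3 → posterior Dirichlet(10/3, 11, 8, 17/3, 11/4)
obs 4: x=3 → posterior Dirichlet(10/3, 11, 8, 20/3, 11/4)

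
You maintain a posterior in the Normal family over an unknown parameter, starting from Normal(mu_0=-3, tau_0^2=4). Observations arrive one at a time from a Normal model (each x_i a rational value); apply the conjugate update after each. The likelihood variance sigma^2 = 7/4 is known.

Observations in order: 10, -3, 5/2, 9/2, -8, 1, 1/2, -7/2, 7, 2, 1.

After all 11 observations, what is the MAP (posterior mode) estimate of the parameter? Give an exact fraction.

obs 1: x=10 → posterior Normal(139/23, 28/23)
obs 2: x=-3 → posterior Normal(7/3, 28/39)
obs 3: x=5/2 → posterior Normal(131/55, 28/55)
obs 4: x=9/2 → posterior Normal(203/71, 28/71)
obs 5: x=-8 → posterior Normal(25/29, 28/87)
obs 6: x=1 → posterior Normal(91/103, 28/103)
obs 7: x=1/2 → posterior Normal(99/119, 4/17)
obs 8: x=-7/2 → posterior Normal(43/135, 28/135)
obs 9: x=7 → posterior Normal(155/151, 28/151)
obs 10: x=2 → posterior Normal(187/167, 28/167)
obs 11: x=1 → posterior Normal(203/183, 28/183)

203/183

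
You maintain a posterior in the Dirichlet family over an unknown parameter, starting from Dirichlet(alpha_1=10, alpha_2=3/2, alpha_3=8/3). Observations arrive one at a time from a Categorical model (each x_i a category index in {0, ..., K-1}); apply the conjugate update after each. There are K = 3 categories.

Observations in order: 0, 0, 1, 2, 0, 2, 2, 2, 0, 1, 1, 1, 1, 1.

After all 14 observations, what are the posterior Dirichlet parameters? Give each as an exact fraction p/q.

alpha_1=14, alpha_2=15/2, alpha_3=20/3

obs 1: x=0 → posterior Dirichlet(11, 3/2, 8/3)
obs 2: x=0 → posterior Dirichlet(12, 3/2, 8/3)
obs 3: x=1 → posterior Dirichlet(12, 5/2, 8/3)
obs 4: x=2 → posterior Dirichlet(12, 5/2, 11/3)
obs 5: x=0 → posterior Dirichlet(13, 5/2, 11/3)
obs 6: x=2 → posterior Dirichlet(13, 5/2, 14/3)
obs 7: x=2 → posterior Dirichlet(13, 5/2, 17/3)
obs 8: x=2 → posterior Dirichlet(13, 5/2, 20/3)
obs 9: x=0 → posterior Dirichlet(14, 5/2, 20/3)
obs 10: x=1 → posterior Dirichlet(14, 7/2, 20/3)
obs 11: x=1 → posterior Dirichlet(14, 9/2, 20/3)
obs 12: x=1 → posterior Dirichlet(14, 11/2, 20/3)
obs 13: x=1 → posterior Dirichlet(14, 13/2, 20/3)
obs 14: x=1 → posterior Dirichlet(14, 15/2, 20/3)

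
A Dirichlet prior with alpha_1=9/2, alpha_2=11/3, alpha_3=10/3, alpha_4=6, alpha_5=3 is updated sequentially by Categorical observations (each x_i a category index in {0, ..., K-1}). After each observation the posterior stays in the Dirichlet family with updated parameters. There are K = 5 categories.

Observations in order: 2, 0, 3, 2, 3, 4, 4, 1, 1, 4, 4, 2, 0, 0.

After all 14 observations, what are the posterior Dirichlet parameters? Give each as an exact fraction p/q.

obs 1: x=2 → posterior Dirichlet(9/2, 11/3, 13/3, 6, 3)
obs 2: x=0 → posterior Dirichlet(11/2, 11/3, 13/3, 6, 3)
obs 3: x=3 → posterior Dirichlet(11/2, 11/3, 13/3, 7, 3)
obs 4: x=2 → posterior Dirichlet(11/2, 11/3, 16/3, 7, 3)
obs 5: x=3 → posterior Dirichlet(11/2, 11/3, 16/3, 8, 3)
obs 6: x=4 → posterior Dirichlet(11/2, 11/3, 16/3, 8, 4)
obs 7: x=4 → posterior Dirichlet(11/2, 11/3, 16/3, 8, 5)
obs 8: x=1 → posterior Dirichlet(11/2, 14/3, 16/3, 8, 5)
obs 9: x=1 → posterior Dirichlet(11/2, 17/3, 16/3, 8, 5)
obs 10: x=4 → posterior Dirichlet(11/2, 17/3, 16/3, 8, 6)
obs 11: x=4 → posterior Dirichlet(11/2, 17/3, 16/3, 8, 7)
obs 12: x=2 → posterior Dirichlet(11/2, 17/3, 19/3, 8, 7)
obs 13: x=0 → posterior Dirichlet(13/2, 17/3, 19/3, 8, 7)
obs 14: x=0 → posterior Dirichlet(15/2, 17/3, 19/3, 8, 7)

alpha_1=15/2, alpha_2=17/3, alpha_3=19/3, alpha_4=8, alpha_5=7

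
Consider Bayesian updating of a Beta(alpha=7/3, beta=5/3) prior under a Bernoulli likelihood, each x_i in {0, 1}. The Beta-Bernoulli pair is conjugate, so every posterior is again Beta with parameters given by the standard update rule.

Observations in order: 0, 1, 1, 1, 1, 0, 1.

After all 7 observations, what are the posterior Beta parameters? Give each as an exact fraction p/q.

alpha=22/3, beta=11/3

obs 1: x=0 → posterior Beta(7/3, 8/3)
obs 2: x=1 → posterior Beta(10/3, 8/3)
obs 3: x=1 → posterior Beta(13/3, 8/3)
obs 4: x=1 → posterior Beta(16/3, 8/3)
obs 5: x=1 → posterior Beta(19/3, 8/3)
obs 6: x=0 → posterior Beta(19/3, 11/3)
obs 7: x=1 → posterior Beta(22/3, 11/3)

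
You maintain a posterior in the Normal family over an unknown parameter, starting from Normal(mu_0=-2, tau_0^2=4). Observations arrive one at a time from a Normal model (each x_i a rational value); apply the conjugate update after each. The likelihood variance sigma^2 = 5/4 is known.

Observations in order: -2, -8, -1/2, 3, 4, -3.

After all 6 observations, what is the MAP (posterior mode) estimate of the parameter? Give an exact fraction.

obs 1: x=-2 → posterior Normal(-2, 20/21)
obs 2: x=-8 → posterior Normal(-170/37, 20/37)
obs 3: x=-1/2 → posterior Normal(-178/53, 20/53)
obs 4: x=3 → posterior Normal(-130/69, 20/69)
obs 5: x=4 → posterior Normal(-66/85, 4/17)
obs 6: x=-3 → posterior Normal(-114/101, 20/101)

-114/101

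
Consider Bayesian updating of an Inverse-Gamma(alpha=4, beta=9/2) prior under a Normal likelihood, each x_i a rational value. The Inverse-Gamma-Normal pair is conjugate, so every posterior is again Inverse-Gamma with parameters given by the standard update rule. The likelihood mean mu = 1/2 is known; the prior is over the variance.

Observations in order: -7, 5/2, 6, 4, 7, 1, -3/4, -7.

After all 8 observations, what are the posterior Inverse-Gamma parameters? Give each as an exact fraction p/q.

obs 1: x=-7 → posterior Inverse-Gamma(9/2, 261/8)
obs 2: x=5/2 → posterior Inverse-Gamma(5, 277/8)
obs 3: x=6 → posterior Inverse-Gamma(11/2, 199/4)
obs 4: x=4 → posterior Inverse-Gamma(6, 447/8)
obs 5: x=7 → posterior Inverse-Gamma(13/2, 77)
obs 6: x=1 → posterior Inverse-Gamma(7, 617/8)
obs 7: x=-3/4 → posterior Inverse-Gamma(15/2, 2493/32)
obs 8: x=-7 → posterior Inverse-Gamma(8, 3393/32)

alpha=8, beta=3393/32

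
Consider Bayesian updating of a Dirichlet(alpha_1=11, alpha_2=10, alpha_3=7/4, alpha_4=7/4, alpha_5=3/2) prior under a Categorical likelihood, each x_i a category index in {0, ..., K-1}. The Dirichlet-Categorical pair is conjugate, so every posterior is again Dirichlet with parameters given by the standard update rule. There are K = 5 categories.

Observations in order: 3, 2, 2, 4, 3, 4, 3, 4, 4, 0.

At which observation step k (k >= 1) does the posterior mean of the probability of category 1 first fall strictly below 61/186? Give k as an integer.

obs 1: x=3 → posterior Dirichlet(11, 10, 7/4, 11/4, 3/2)
obs 2: x=2 → posterior Dirichlet(11, 10, 11/4, 11/4, 3/2)
obs 3: x=2 → posterior Dirichlet(11, 10, 15/4, 11/4, 3/2)
obs 4: x=4 → posterior Dirichlet(11, 10, 15/4, 11/4, 5/2)
obs 5: x=3 → posterior Dirichlet(11, 10, 15/4, 15/4, 5/2)
obs 6: x=4 → posterior Dirichlet(11, 10, 15/4, 15/4, 7/2)
obs 7: x=3 → posterior Dirichlet(11, 10, 15/4, 19/4, 7/2)
obs 8: x=4 → posterior Dirichlet(11, 10, 15/4, 19/4, 9/2)
obs 9: x=4 → posterior Dirichlet(11, 10, 15/4, 19/4, 11/2)
obs 10: x=0 → posterior Dirichlet(12, 10, 15/4, 19/4, 11/2)

k = 5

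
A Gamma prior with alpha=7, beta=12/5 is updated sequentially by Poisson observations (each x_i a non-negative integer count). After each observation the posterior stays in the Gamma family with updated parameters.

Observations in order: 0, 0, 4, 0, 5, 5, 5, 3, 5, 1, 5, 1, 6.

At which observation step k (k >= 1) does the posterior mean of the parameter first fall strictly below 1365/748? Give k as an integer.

k = 2

obs 1: x=0 → posterior Gamma(7, 17/5)
obs 2: x=0 → posterior Gamma(7, 22/5)
obs 3: x=4 → posterior Gamma(11, 27/5)
obs 4: x=0 → posterior Gamma(11, 32/5)
obs 5: x=5 → posterior Gamma(16, 37/5)
obs 6: x=5 → posterior Gamma(21, 42/5)
obs 7: x=5 → posterior Gamma(26, 47/5)
obs 8: x=3 → posterior Gamma(29, 52/5)
obs 9: x=5 → posterior Gamma(34, 57/5)
obs 10: x=1 → posterior Gamma(35, 62/5)
obs 11: x=5 → posterior Gamma(40, 67/5)
obs 12: x=1 → posterior Gamma(41, 72/5)
obs 13: x=6 → posterior Gamma(47, 77/5)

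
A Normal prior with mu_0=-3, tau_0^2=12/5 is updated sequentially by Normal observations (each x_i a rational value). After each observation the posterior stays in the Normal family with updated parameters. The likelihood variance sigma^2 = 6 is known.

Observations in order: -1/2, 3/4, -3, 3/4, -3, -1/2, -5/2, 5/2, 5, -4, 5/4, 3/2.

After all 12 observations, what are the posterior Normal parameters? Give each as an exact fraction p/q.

obs 1: x=-1/2 → posterior Normal(-16/7, 12/7)
obs 2: x=3/4 → posterior Normal(-29/18, 4/3)
obs 3: x=-3 → posterior Normal(-41/22, 12/11)
obs 4: x=3/4 → posterior Normal(-19/13, 12/13)
obs 5: x=-3 → posterior Normal(-5/3, 4/5)
obs 6: x=-1/2 → posterior Normal(-26/17, 12/17)
obs 7: x=-5/2 → posterior Normal(-31/19, 12/19)
obs 8: x=5/2 → posterior Normal(-26/21, 4/7)
obs 9: x=5 → posterior Normal(-16/23, 12/23)
obs 10: x=-4 → posterior Normal(-24/25, 12/25)
obs 11: x=5/4 → posterior Normal(-43/54, 4/9)
obs 12: x=3/2 → posterior Normal(-37/58, 12/29)

mu_0=-37/58, tau_0^2=12/29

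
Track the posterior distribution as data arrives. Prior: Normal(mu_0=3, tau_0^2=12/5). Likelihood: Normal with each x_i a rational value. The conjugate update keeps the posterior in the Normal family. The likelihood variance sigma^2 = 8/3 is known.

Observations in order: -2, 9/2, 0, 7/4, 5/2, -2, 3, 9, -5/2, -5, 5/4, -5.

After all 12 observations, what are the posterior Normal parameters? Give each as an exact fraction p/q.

mu_0=159/236, tau_0^2=12/59

obs 1: x=-2 → posterior Normal(12/19, 24/19)
obs 2: x=9/2 → posterior Normal(15/8, 6/7)
obs 3: x=0 → posterior Normal(105/74, 24/37)
obs 4: x=7/4 → posterior Normal(273/184, 12/23)
obs 5: x=5/2 → posterior Normal(33/20, 24/55)
obs 6: x=-2 → posterior Normal(291/256, 3/8)
obs 7: x=3 → posterior Normal(399/292, 24/73)
obs 8: x=9 → posterior Normal(723/328, 12/41)
obs 9: x=-5/2 → posterior Normal(633/364, 24/91)
obs 10: x=-5 → posterior Normal(453/400, 6/25)
obs 11: x=5/4 → posterior Normal(249/218, 24/109)
obs 12: x=-5 → posterior Normal(159/236, 12/59)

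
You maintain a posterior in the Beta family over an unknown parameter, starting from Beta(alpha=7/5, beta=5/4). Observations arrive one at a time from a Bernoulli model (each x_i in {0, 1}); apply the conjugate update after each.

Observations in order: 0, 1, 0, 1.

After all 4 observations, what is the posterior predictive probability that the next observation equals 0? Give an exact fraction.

obs 1: x=0 → posterior Beta(7/5, 9/4)
obs 2: x=1 → posterior Beta(12/5, 9/4)
obs 3: x=0 → posterior Beta(12/5, 13/4)
obs 4: x=1 → posterior Beta(17/5, 13/4)

65/133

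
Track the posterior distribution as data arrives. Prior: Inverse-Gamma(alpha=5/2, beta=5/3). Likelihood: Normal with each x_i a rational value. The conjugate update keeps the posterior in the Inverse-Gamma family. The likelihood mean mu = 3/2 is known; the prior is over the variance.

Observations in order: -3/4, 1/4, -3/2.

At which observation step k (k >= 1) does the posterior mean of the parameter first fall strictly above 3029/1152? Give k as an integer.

k = 3

obs 1: x=-3/4 → posterior Inverse-Gamma(3, 403/96)
obs 2: x=1/4 → posterior Inverse-Gamma(7/2, 239/48)
obs 3: x=-3/2 → posterior Inverse-Gamma(4, 455/48)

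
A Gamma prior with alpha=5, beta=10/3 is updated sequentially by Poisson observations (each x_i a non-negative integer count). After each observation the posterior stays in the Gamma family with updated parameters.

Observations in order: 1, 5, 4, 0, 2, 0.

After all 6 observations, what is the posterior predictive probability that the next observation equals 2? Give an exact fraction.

obs 1: x=1 → posterior Gamma(6, 13/3)
obs 2: x=5 → posterior Gamma(11, 16/3)
obs 3: x=4 → posterior Gamma(15, 19/3)
obs 4: x=0 → posterior Gamma(15, 22/3)
obs 5: x=2 → posterior Gamma(17, 25/3)
obs 6: x=0 → posterior Gamma(17, 28/3)

5503265596543999247621554176/21670662219970396194714277471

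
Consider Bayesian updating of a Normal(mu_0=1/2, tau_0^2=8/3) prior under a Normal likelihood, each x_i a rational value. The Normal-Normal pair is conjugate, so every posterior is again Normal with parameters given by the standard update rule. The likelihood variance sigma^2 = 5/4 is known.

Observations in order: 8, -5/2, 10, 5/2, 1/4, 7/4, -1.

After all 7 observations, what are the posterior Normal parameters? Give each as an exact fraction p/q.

mu_0=1231/478, tau_0^2=40/239

obs 1: x=8 → posterior Normal(527/94, 40/47)
obs 2: x=-5/2 → posterior Normal(367/158, 40/79)
obs 3: x=10 → posterior Normal(1007/222, 40/111)
obs 4: x=5/2 → posterior Normal(1167/286, 40/143)
obs 5: x=1/4 → posterior Normal(169/50, 8/35)
obs 6: x=7/4 → posterior Normal(1295/414, 40/207)
obs 7: x=-1 → posterior Normal(1231/478, 40/239)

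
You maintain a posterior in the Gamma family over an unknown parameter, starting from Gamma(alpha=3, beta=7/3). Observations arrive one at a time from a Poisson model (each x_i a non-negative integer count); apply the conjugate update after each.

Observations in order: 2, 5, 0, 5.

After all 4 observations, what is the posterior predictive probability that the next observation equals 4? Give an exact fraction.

obs 1: x=2 → posterior Gamma(5, 10/3)
obs 2: x=5 → posterior Gamma(10, 13/3)
obs 3: x=0 → posterior Gamma(10, 16/3)
obs 4: x=5 → posterior Gamma(15, 19/3)

940698536406191876597535/8016244303254591411453952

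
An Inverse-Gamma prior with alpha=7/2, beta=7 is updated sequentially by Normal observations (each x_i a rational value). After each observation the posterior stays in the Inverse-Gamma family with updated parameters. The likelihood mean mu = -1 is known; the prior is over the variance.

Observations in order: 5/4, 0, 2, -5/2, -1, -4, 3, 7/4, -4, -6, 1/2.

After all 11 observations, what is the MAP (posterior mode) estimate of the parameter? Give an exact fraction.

801/160

obs 1: x=5/4 → posterior Inverse-Gamma(4, 305/32)
obs 2: x=0 → posterior Inverse-Gamma(9/2, 321/32)
obs 3: x=2 → posterior Inverse-Gamma(5, 465/32)
obs 4: x=-5/2 → posterior Inverse-Gamma(11/2, 501/32)
obs 5: x=-1 → posterior Inverse-Gamma(6, 501/32)
obs 6: x=-4 → posterior Inverse-Gamma(13/2, 645/32)
obs 7: x=3 → posterior Inverse-Gamma(7, 901/32)
obs 8: x=7/4 → posterior Inverse-Gamma(15/2, 511/16)
obs 9: x=-4 → posterior Inverse-Gamma(8, 583/16)
obs 10: x=-6 → posterior Inverse-Gamma(17/2, 783/16)
obs 11: x=1/2 → posterior Inverse-Gamma(9, 801/16)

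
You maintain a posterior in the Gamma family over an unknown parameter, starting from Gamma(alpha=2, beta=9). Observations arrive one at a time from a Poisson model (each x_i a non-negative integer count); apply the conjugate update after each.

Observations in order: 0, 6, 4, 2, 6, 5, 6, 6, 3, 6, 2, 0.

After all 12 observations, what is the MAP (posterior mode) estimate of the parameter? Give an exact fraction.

47/21

obs 1: x=0 → posterior Gamma(2, 10)
obs 2: x=6 → posterior Gamma(8, 11)
obs 3: x=4 → posterior Gamma(12, 12)
obs 4: x=2 → posterior Gamma(14, 13)
obs 5: x=6 → posterior Gamma(20, 14)
obs 6: x=5 → posterior Gamma(25, 15)
obs 7: x=6 → posterior Gamma(31, 16)
obs 8: x=6 → posterior Gamma(37, 17)
obs 9: x=3 → posterior Gamma(40, 18)
obs 10: x=6 → posterior Gamma(46, 19)
obs 11: x=2 → posterior Gamma(48, 20)
obs 12: x=0 → posterior Gamma(48, 21)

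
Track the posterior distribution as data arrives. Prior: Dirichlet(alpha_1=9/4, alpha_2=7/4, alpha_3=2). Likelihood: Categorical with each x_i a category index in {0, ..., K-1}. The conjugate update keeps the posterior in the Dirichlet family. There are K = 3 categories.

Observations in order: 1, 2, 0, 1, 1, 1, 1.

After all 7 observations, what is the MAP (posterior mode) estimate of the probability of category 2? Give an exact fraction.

1/5

obs 1: x=1 → posterior Dirichlet(9/4, 11/4, 2)
obs 2: x=2 → posterior Dirichlet(9/4, 11/4, 3)
obs 3: x=0 → posterior Dirichlet(13/4, 11/4, 3)
obs 4: x=1 → posterior Dirichlet(13/4, 15/4, 3)
obs 5: x=1 → posterior Dirichlet(13/4, 19/4, 3)
obs 6: x=1 → posterior Dirichlet(13/4, 23/4, 3)
obs 7: x=1 → posterior Dirichlet(13/4, 27/4, 3)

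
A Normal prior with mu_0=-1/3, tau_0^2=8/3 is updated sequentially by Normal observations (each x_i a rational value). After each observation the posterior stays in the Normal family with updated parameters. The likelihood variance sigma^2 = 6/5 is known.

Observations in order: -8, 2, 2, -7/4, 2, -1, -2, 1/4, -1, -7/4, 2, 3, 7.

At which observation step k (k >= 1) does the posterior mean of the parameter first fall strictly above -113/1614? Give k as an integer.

obs 1: x=-8 → posterior Normal(-163/29, 24/29)
obs 2: x=2 → posterior Normal(-123/49, 24/49)
obs 3: x=2 → posterior Normal(-83/69, 8/23)
obs 4: x=-7/4 → posterior Normal(-118/89, 24/89)
obs 5: x=2 → posterior Normal(-78/109, 24/109)
obs 6: x=-1 → posterior Normal(-98/129, 8/43)
obs 7: x=-2 → posterior Normal(-138/149, 24/149)
obs 8: x=1/4 → posterior Normal(-133/169, 24/169)
obs 9: x=-1 → posterior Normal(-17/21, 8/63)
obs 10: x=-7/4 → posterior Normal(-188/209, 24/209)
obs 11: x=2 → posterior Normal(-148/229, 24/229)
obs 12: x=3 → posterior Normal(-88/249, 8/83)
obs 13: x=7 → posterior Normal(52/269, 24/269)

k = 13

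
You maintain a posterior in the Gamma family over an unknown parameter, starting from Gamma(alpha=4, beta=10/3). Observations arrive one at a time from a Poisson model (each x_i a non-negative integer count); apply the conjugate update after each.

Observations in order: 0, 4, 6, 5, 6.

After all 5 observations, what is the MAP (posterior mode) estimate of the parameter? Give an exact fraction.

obs 1: x=0 → posterior Gamma(4, 13/3)
obs 2: x=4 → posterior Gamma(8, 16/3)
obs 3: x=6 → posterior Gamma(14, 19/3)
obs 4: x=5 → posterior Gamma(19, 22/3)
obs 5: x=6 → posterior Gamma(25, 25/3)

72/25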